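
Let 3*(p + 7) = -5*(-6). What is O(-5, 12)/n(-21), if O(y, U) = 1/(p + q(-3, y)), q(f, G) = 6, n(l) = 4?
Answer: 1/36 ≈ 0.027778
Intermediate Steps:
p = 3 (p = -7 + (-5*(-6))/3 = -7 + (1/3)*30 = -7 + 10 = 3)
O(y, U) = 1/9 (O(y, U) = 1/(3 + 6) = 1/9)
O(-5, 12)/n(-21) = (1/9)/4 = (1/9)*(1/4) = 1/36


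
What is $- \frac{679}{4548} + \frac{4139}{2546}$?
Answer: $\frac{8547719}{5789604} \approx 1.4764$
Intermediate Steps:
$- \frac{679}{4548} + \frac{4139}{2546} = \frac{8547719}{5789604}$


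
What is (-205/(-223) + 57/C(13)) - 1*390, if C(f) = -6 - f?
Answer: -87434/223 ≈ -392.08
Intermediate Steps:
(-205/(-223) + 57/C(13)) - 1*390 = (-205/(-223) + 57/(-6 - 1*13)) - 1*390 = (-205*(-1/223) + 57/(-6 - 13)) - 390 = (205/223 + 57/(-19)) - 390 = (205/223 + 57*(-1/19)) - 390 = (205/223 - 3) - 390 = -464/223 - 390 = -87434/223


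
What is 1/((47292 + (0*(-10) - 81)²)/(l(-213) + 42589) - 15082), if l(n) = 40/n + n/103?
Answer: -934310582/14090090716757 ≈ -6.6310e-5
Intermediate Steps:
l(n) = 40/n + n/103 (l(n) = 40/n + n*(1/103) = 40/n + n/103)
1/((47292 + (0*(-10) - 81)²)/(l(-213) + 42589) - 15082) = 1/((47292 + (0*(-10) - 81)²)/((40/(-213) + (1/103)*(-213)) + 42589) - 15082) = 1/((47292 + (0 - 81)²)/((40*(-1/213) - 213/103) + 42589) - 15082) = 1/((47292 + (-81)²)/((-40/213 - 213/103) + 42589) - 15082) = 1/((47292 + 6561)/(-49489/21939 + 42589) - 15082) = 1/(53853/(934310582/21939) - 15082) = 1/(53853*(21939/934310582) - 15082) = 1/(1181480967/934310582 - 15082) = 1/(-14090090716757/934310582) = -934310582/14090090716757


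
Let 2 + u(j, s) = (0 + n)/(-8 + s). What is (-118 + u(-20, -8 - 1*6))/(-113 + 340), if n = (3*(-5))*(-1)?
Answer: -2655/4994 ≈ -0.53164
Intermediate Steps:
n = 15 (n = -15*(-1) = 15)
u(j, s) = -2 + 15/(-8 + s) (u(j, s) = -2 + (0 + 15)/(-8 + s) = -2 + 15/(-8 + s))
(-118 + u(-20, -8 - 1*6))/(-113 + 340) = (-118 + (31 - 2*(-8 - 1*6))/(-8 + (-8 - 1*6)))/(-113 + 340) = (-118 + (31 - 2*(-8 - 6))/(-8 + (-8 - 6)))/227 = (-118 + (31 - 2*(-14))/(-8 - 14))*(1/227) = (-118 + (31 + 28)/(-22))*(1/227) = (-118 - 1/22*59)*(1/227) = (-118 - 59/22)*(1/227) = -2655/22*1/227 = -2655/4994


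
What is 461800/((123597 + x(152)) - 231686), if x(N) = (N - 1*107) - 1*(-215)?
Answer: -461800/107829 ≈ -4.2827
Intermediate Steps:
x(N) = 108 + N (x(N) = (N - 107) + 215 = (-107 + N) + 215 = 108 + N)
461800/((123597 + x(152)) - 231686) = 461800/((123597 + (108 + 152)) - 231686) = 461800/((123597 + 260) - 231686) = 461800/(123857 - 231686) = 461800/(-107829) = 461800*(-1/107829) = -461800/107829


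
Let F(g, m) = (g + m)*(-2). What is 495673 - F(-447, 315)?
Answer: 495409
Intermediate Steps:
F(g, m) = -2*g - 2*m
495673 - F(-447, 315) = 495673 - (-2*(-447) - 2*315) = 495673 - (894 - 630) = 495673 - 1*264 = 495673 - 264 = 495409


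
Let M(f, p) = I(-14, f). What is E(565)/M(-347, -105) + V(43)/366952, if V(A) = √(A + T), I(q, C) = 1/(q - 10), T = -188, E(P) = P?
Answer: -13560 + I*√145/366952 ≈ -13560.0 + 3.2815e-5*I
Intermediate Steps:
I(q, C) = 1/(-10 + q)
M(f, p) = -1/24 (M(f, p) = 1/(-10 - 14) = 1/(-24) = -1/24)
V(A) = √(-188 + A) (V(A) = √(A - 188) = √(-188 + A))
E(565)/M(-347, -105) + V(43)/366952 = 565/(-1/24) + √(-188 + 43)/366952 = 565*(-24) + √(-145)*(1/366952) = -13560 + (I*√145)*(1/366952) = -13560 + I*√145/366952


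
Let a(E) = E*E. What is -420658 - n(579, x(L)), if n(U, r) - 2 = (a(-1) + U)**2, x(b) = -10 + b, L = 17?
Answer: -757060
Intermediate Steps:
a(E) = E**2
n(U, r) = 2 + (1 + U)**2 (n(U, r) = 2 + ((-1)**2 + U)**2 = 2 + (1 + U)**2)
-420658 - n(579, x(L)) = -420658 - (2 + (1 + 579)**2) = -420658 - (2 + 580**2) = -420658 - (2 + 336400) = -420658 - 1*336402 = -420658 - 336402 = -757060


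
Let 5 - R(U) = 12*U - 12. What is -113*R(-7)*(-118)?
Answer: 1346734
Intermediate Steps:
R(U) = 17 - 12*U (R(U) = 5 - (12*U - 12) = 5 - (-12 + 12*U) = 5 + (12 - 12*U) = 17 - 12*U)
-113*R(-7)*(-118) = -113*(17 - 12*(-7))*(-118) = -113*(17 + 84)*(-118) = -113*101*(-118) = -11413*(-118) = 1346734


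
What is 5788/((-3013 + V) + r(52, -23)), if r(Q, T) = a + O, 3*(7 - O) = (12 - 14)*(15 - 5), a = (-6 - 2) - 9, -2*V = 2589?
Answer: -34728/25865 ≈ -1.3427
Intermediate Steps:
V = -2589/2 (V = -½*2589 = -2589/2 ≈ -1294.5)
a = -17 (a = -8 - 9 = -17)
O = 41/3 (O = 7 - (12 - 14)*(15 - 5)/3 = 7 - (-2)*10/3 = 7 - ⅓*(-20) = 7 + 20/3 = 41/3 ≈ 13.667)
r(Q, T) = -10/3 (r(Q, T) = -17 + 41/3 = -10/3)
5788/((-3013 + V) + r(52, -23)) = 5788/((-3013 - 2589/2) - 10/3) = 5788/(-8615/2 - 10/3) = 5788/(-25865/6) = 5788*(-6/25865) = -34728/25865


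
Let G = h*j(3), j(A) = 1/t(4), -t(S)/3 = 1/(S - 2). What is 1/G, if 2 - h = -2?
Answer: -3/8 ≈ -0.37500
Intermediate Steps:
t(S) = -3/(-2 + S) (t(S) = -3/(S - 2) = -3/(-2 + S))
j(A) = -2/3 (j(A) = 1/(-3/(-2 + 4)) = 1/(-3/2) = -2/3)
h = 4 (h = 2 - 1*(-2) = 2 + 2 = 4)
G = -8/3 (G = 4*(-2/3) = -8/3 ≈ -2.6667)
1/G = 1/(-8/3) = -3/8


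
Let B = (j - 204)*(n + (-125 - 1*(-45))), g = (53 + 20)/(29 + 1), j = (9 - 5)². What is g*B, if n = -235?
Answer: 144102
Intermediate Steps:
j = 16 (j = 4² = 16)
g = 73/30 ≈ 2.4333
B = 59220 (B = (16 - 204)*(-235 + (-125 - 1*(-45))) = -188*(-235 + (-125 + 45)) = -188*(-235 - 80) = -188*(-315) = 59220)
g*B = (73/30)*59220 = 144102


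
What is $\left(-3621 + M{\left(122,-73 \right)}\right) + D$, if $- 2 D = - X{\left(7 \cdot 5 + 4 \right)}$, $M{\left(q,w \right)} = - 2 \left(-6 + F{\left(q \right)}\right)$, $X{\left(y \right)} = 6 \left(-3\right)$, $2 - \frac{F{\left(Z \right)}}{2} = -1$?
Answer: $-3630$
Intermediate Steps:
$F{\left(Z \right)} = 6$ ($F{\left(Z \right)} = 4 - -2 = 4 + 2 = 6$)
$X{\left(y \right)} = -18$
$M{\left(q,w \right)} = 0$ ($M{\left(q,w \right)} = - 2 \left(-6 + 6\right) = \left(-2\right) 0 = 0$)
$D = -9$ ($D = - \frac{\left(-1\right) \left(-18\right)}{2} = \left(- \frac{1}{2}\right) 18 = -9$)
$\left(-3621 + M{\left(122,-73 \right)}\right) + D = \left(-3621 + 0\right) - 9 = -3621 - 9 = -3630$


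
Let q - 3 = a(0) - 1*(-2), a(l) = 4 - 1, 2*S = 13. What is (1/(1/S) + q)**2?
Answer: 841/4 ≈ 210.25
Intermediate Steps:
S = 13/2 (S = (1/2)*13 = 13/2 ≈ 6.5000)
a(l) = 3
q = 8 (q = 3 + (3 - 1*(-2)) = 3 + (3 + 2) = 3 + 5 = 8)
(1/(1/S) + q)**2 = (1/(1/(13/2)) + 8)**2 = (1/(2/13) + 8)**2 = (13/2 + 8)**2 = (29/2)**2 = 841/4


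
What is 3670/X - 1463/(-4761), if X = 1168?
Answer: 9590827/2780424 ≈ 3.4494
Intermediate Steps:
3670/X - 1463/(-4761) = 3670/1168 - 1463/(-4761) = 3670*(1/1168) - 1463*(-1/4761) = 1835/584 + 1463/4761 = 9590827/2780424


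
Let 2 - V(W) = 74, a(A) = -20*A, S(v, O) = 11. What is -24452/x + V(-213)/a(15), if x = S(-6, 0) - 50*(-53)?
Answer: -595334/66525 ≈ -8.9490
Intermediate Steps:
V(W) = -72 (V(W) = 2 - 1*74 = 2 - 74 = -72)
x = 2661 (x = 11 - 50*(-53) = 11 + 2650 = 2661)
-24452/x + V(-213)/a(15) = -24452/2661 - 72/((-20*15)) = -24452*1/2661 - 72/(-300) = -24452/2661 - 72*(-1/300) = -24452/2661 + 6/25 = -595334/66525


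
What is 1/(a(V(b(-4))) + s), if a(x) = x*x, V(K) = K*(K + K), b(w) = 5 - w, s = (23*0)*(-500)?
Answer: 1/26244 ≈ 3.8104e-5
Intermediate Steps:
s = 0 (s = 0*(-500) = 0)
V(K) = 2*K**2 (V(K) = K*(2*K) = 2*K**2)
a(x) = x**2
1/(a(V(b(-4))) + s) = 1/((2*(5 - 1*(-4))**2)**2 + 0) = 1/((2*(5 + 4)**2)**2 + 0) = 1/((2*9**2)**2 + 0) = 1/((2*81)**2 + 0) = 1/(162**2 + 0) = 1/(26244 + 0) = 1/26244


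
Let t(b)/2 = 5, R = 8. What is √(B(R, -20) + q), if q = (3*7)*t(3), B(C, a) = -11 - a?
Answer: √219 ≈ 14.799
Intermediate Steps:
t(b) = 10 (t(b) = 2*5 = 10)
q = 210 (q = (3*7)*10 = 21*10 = 210)
√(B(R, -20) + q) = √((-11 - 1*(-20)) + 210) = √((-11 + 20) + 210) = √(9 + 210) = √219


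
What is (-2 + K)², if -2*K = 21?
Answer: 625/4 ≈ 156.25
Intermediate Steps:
K = -21/2 (K = -½*21 = -21/2 ≈ -10.500)
(-2 + K)² = (-2 - 21/2)² = (-25/2)² = 625/4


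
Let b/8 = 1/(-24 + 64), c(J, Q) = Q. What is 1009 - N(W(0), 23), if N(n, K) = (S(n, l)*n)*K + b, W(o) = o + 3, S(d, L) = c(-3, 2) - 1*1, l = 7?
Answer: 4699/5 ≈ 939.80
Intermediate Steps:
S(d, L) = 1 (S(d, L) = 2 - 1*1 = 2 - 1 = 1)
b = 1/5 (b = 8/(-24 + 64) = 8/40 = 8*(1/40) = 1/5 ≈ 0.20000)
W(o) = 3 + o
N(n, K) = 1/5 + K*n (N(n, K) = (1*n)*K + 1/5 = n*K + 1/5 = K*n + 1/5 = 1/5 + K*n)
1009 - N(W(0), 23) = 1009 - (1/5 + 23*(3 + 0)) = 1009 - (1/5 + 23*3) = 1009 - (1/5 + 69) = 1009 - 1*346/5 = 1009 - 346/5 = 4699/5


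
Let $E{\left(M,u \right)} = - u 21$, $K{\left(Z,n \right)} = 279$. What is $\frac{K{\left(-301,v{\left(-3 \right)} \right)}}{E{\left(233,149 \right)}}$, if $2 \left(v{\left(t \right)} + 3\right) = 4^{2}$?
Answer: $- \frac{93}{1043} \approx -0.089166$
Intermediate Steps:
$v{\left(t \right)} = 5$ ($v{\left(t \right)} = -3 + \frac{4^{2}}{2} = -3 + \frac{1}{2} \cdot 16 = -3 + 8 = 5$)
$E{\left(M,u \right)} = - 21 u$
$\frac{K{\left(-301,v{\left(-3 \right)} \right)}}{E{\left(233,149 \right)}} = \frac{279}{\left(-21\right) 149} = \frac{279}{-3129} = 279 \left(- \frac{1}{3129}\right) = - \frac{93}{1043}$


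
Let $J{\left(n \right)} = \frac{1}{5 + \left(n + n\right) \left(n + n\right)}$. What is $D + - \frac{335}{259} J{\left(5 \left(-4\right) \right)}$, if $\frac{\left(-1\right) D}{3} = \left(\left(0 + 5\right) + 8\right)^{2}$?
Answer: $- \frac{42151540}{83139} \approx -507.0$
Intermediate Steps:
$D = -507$ ($D = - 3 \left(\left(0 + 5\right) + 8\right)^{2} = - 3 \left(5 + 8\right)^{2} = - 3 \cdot 13^{2} = \left(-3\right) 169 = -507$)
$J{\left(n \right)} = \frac{1}{5 + 4 n^{2}}$ ($J{\left(n \right)} = \frac{1}{5 + 2 n 2 n} = \frac{1}{5 + 4 n^{2}}$)
$D + - \frac{335}{259} J{\left(5 \left(-4\right) \right)} = -507 + \frac{\left(-335\right) \frac{1}{259}}{5 + 4 \left(5 \left(-4\right)\right)^{2}} = -507 + \frac{\left(-335\right) \frac{1}{259}}{5 + 4 \left(-20\right)^{2}} = -507 - \frac{335}{259 \left(5 + 4 \cdot 400\right)} = -507 - \frac{335}{259 \left(5 + 1600\right)} = -507 - \frac{335}{259 \cdot 1605} = -507 - \frac{67}{83139} = - \frac{42151540}{83139}$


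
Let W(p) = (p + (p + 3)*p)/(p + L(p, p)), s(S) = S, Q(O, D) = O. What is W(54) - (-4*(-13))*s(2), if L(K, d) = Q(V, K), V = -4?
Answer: -1034/25 ≈ -41.360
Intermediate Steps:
L(K, d) = -4
W(p) = (p + p*(3 + p))/(-4 + p) (W(p) = (p + (p + 3)*p)/(p - 4) = (p + (3 + p)*p)/(-4 + p) = (p + p*(3 + p))/(-4 + p))
W(54) - (-4*(-13))*s(2) = 54*(4 + 54)/(-4 + 54) - (-4*(-13))*2 = 54*58/50 - 52*2 = 54*(1/50)*58 - 1*104 = 1566/25 - 104 = -1034/25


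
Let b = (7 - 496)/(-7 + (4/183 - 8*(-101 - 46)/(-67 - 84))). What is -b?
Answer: -13512537/408035 ≈ -33.116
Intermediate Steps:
b = 13512537/408035 (b = -489/(-7 + (4*(1/183) - 8/((-151/(-147))))) = -489/(-7 + (4/183 - 8/((-151*(-1/147))))) = -489/(-7 + (4/183 - 8/151/147)) = -489/(-7 + (4/183 - 8*147/151)) = -489/(-7 + (4/183 - 1176/151)) = -489/(-7 - 214604/27633) = -489/(-408035/27633) = -489*(-27633/408035) = 13512537/408035 ≈ 33.116)
-b = -1*13512537/408035 = -13512537/408035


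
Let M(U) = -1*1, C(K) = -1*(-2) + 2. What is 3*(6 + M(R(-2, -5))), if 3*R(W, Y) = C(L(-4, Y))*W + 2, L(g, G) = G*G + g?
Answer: 15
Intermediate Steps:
L(g, G) = g + G**2 (L(g, G) = G**2 + g = g + G**2)
C(K) = 4 (C(K) = 2 + 2 = 4)
R(W, Y) = 2/3 + 4*W/3 (R(W, Y) = (4*W + 2)/3 = (2 + 4*W)/3 = 2/3 + 4*W/3)
M(U) = -1
3*(6 + M(R(-2, -5))) = 3*(6 - 1) = 3*5 = 15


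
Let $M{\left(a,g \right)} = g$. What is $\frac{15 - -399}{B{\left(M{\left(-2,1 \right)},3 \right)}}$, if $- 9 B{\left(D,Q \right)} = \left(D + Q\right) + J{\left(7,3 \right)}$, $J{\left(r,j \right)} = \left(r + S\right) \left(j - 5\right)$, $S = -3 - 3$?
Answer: $-1863$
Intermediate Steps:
$S = -6$
$J{\left(r,j \right)} = \left(-6 + r\right) \left(-5 + j\right)$ ($J{\left(r,j \right)} = \left(r - 6\right) \left(j - 5\right) = \left(-6 + r\right) \left(-5 + j\right)$)
$B{\left(D,Q \right)} = \frac{2}{9} - \frac{D}{9} - \frac{Q}{9}$ ($B{\left(D,Q \right)} = - \frac{\left(D + Q\right) + \left(30 - 18 - 35 + 3 \cdot 7\right)}{9} = - \frac{\left(D + Q\right) + \left(30 - 18 - 35 + 21\right)}{9} = - \frac{\left(D + Q\right) - 2}{9} = - \frac{-2 + D + Q}{9} = \frac{2}{9} - \frac{D}{9} - \frac{Q}{9}$)
$\frac{15 - -399}{B{\left(M{\left(-2,1 \right)},3 \right)}} = \frac{15 - -399}{\frac{2}{9} - \frac{1}{9} - \frac{1}{3}} = \frac{15 + 399}{\frac{2}{9} - \frac{1}{9} - \frac{1}{3}} = \frac{414}{- \frac{2}{9}} = 414 \left(- \frac{9}{2}\right) = -1863$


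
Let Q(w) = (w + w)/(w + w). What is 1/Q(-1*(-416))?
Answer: 1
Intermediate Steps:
Q(w) = 1 (Q(w) = (2*w)/((2*w)) = (2*w)*(1/(2*w)) = 1)
1/Q(-1*(-416)) = 1/1 = 1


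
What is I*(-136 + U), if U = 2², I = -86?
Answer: 11352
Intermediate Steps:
U = 4
I*(-136 + U) = -86*(-136 + 4) = -86*(-132) = 11352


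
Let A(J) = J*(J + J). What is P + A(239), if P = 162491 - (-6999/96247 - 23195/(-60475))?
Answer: 322146589274917/1164107465 ≈ 2.7673e+5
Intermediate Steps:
A(J) = 2*J² (A(J) = J*(2*J) = 2*J²)
P = 189156624258387/1164107465 (P = 162491 - (-6999*1/96247 - 23195*(-1/60475)) = 162491 - (-6999/96247 + 4639/12095) = 162491 - 1*361836928/1164107465 = 162491 - 361836928/1164107465 = 189156624258387/1164107465 ≈ 1.6249e+5)
P + A(239) = 189156624258387/1164107465 + 2*239² = 189156624258387/1164107465 + 2*57121 = 189156624258387/1164107465 + 114242 = 322146589274917/1164107465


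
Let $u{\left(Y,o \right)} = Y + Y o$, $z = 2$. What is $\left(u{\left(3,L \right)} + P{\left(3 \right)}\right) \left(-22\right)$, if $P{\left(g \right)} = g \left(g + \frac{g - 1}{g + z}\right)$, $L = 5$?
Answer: $- \frac{3102}{5} \approx -620.4$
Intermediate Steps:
$P{\left(g \right)} = g \left(g + \frac{-1 + g}{2 + g}\right)$ ($P{\left(g \right)} = g \left(g + \frac{g - 1}{g + 2}\right) = g \left(g + \frac{-1 + g}{2 + g}\right)$)
$\left(u{\left(3,L \right)} + P{\left(3 \right)}\right) \left(-22\right) = \left(3 \left(1 + 5\right) + \frac{3 \left(-1 + 3^{2} + 3 \cdot 3\right)}{2 + 3}\right) \left(-22\right) = \left(3 \cdot 6 + \frac{3 \left(-1 + 9 + 9\right)}{5}\right) \left(-22\right) = \left(18 + 3 \cdot \frac{1}{5} \cdot 17\right) \left(-22\right) = \left(18 + \frac{51}{5}\right) \left(-22\right) = \frac{141}{5} \left(-22\right) = - \frac{3102}{5}$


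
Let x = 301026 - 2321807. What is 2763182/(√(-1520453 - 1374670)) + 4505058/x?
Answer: -4505058/2020781 - 2763182*I*√2895123/2895123 ≈ -2.2294 - 1624.0*I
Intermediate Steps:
x = -2020781
2763182/(√(-1520453 - 1374670)) + 4505058/x = 2763182/(√(-1520453 - 1374670)) + 4505058/(-2020781) = 2763182/(√(-2895123)) + 4505058*(-1/2020781) = 2763182/((I*√2895123)) - 4505058/2020781 = 2763182*(-I*√2895123/2895123) - 4505058/2020781 = -2763182*I*√2895123/2895123 - 4505058/2020781 = -4505058/2020781 - 2763182*I*√2895123/2895123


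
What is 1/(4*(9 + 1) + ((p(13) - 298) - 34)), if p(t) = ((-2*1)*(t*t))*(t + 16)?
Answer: -1/10094 ≈ -9.9069e-5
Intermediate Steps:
p(t) = -2*t²*(16 + t) (p(t) = (-2*t²)*(16 + t) = -2*t²*(16 + t))
1/(4*(9 + 1) + ((p(13) - 298) - 34)) = 1/(4*(9 + 1) + ((2*13²*(-16 - 1*13) - 298) - 34)) = 1/(4*10 + ((2*169*(-16 - 13) - 298) - 34)) = 1/(40 + ((2*169*(-29) - 298) - 34)) = 1/(40 + ((-9802 - 298) - 34)) = 1/(40 + (-10100 - 34)) = 1/(40 - 10134) = 1/(-10094) = -1/10094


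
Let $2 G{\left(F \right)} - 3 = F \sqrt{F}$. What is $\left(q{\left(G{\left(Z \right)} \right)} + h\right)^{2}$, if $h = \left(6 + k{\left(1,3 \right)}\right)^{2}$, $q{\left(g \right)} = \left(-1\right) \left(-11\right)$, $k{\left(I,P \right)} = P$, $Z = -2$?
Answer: $8464$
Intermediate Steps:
$G{\left(F \right)} = \frac{3}{2} + \frac{F^{\frac{3}{2}}}{2}$ ($G{\left(F \right)} = \frac{3}{2} + \frac{F \sqrt{F}}{2} = \frac{3}{2} + \frac{F^{\frac{3}{2}}}{2}$)
$q{\left(g \right)} = 11$
$h = 81$ ($h = \left(6 + 3\right)^{2} = 9^{2} = 81$)
$\left(q{\left(G{\left(Z \right)} \right)} + h\right)^{2} = \left(11 + 81\right)^{2} = 92^{2} = 8464$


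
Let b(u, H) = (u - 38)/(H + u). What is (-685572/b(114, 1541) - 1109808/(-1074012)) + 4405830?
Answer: -17895243914949/1700519 ≈ -1.0523e+7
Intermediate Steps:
b(u, H) = (-38 + u)/(H + u)
(-685572/b(114, 1541) - 1109808/(-1074012)) + 4405830 = (-685572*(1541 + 114)/(-38 + 114) - 1109808/(-1074012)) + 4405830 = (-685572/(76/1655) - 1109808*(-1/1074012)) + 4405830 = (-685572/((1/1655)*76) + 92484/89501) + 4405830 = (-685572/76/1655 + 92484/89501) + 4405830 = (-685572*1655/76 + 92484/89501) + 4405830 = (-283655415/19 + 92484/89501) + 4405830 = -25387441540719/1700519 + 4405830 = -17895243914949/1700519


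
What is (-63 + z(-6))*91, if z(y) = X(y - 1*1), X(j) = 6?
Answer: -5187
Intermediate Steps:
z(y) = 6
(-63 + z(-6))*91 = (-63 + 6)*91 = -57*91 = -5187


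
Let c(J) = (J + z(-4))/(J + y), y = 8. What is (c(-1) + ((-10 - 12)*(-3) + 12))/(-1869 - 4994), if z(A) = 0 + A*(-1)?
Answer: -549/48041 ≈ -0.011428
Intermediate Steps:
z(A) = -A (z(A) = 0 - A = -A)
c(J) = (4 + J)/(8 + J) (c(J) = (J - 1*(-4))/(J + 8) = (J + 4)/(8 + J) = (4 + J)/(8 + J))
(c(-1) + ((-10 - 12)*(-3) + 12))/(-1869 - 4994) = ((4 - 1)/(8 - 1) + ((-10 - 12)*(-3) + 12))/(-1869 - 4994) = (3/7 + (-22*(-3) + 12))/(-6863) = ((⅐)*3 + (66 + 12))*(-1/6863) = (3/7 + 78)*(-1/6863) = (549/7)*(-1/6863) = -549/48041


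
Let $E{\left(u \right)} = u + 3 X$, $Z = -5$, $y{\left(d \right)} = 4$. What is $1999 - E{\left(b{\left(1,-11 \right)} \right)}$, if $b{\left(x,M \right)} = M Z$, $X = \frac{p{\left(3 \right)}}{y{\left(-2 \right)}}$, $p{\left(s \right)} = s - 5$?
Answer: $\frac{3891}{2} \approx 1945.5$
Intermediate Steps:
$p{\left(s \right)} = -5 + s$
$X = - \frac{1}{2}$ ($X = \frac{-5 + 3}{4} = \left(-2\right) \frac{1}{4} = - \frac{1}{2} \approx -0.5$)
$b{\left(x,M \right)} = - 5 M$ ($b{\left(x,M \right)} = M \left(-5\right) = - 5 M$)
$E{\left(u \right)} = - \frac{3}{2} + u$ ($E{\left(u \right)} = u + 3 \left(- \frac{1}{2}\right) = u - \frac{3}{2} = - \frac{3}{2} + u$)
$1999 - E{\left(b{\left(1,-11 \right)} \right)} = 1999 - \left(- \frac{3}{2} - -55\right) = 1999 - \left(- \frac{3}{2} + 55\right) = 1999 - \frac{107}{2} = \frac{3891}{2}$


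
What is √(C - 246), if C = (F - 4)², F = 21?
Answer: √43 ≈ 6.5574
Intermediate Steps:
C = 289 (C = (21 - 4)² = 17² = 289)
√(C - 246) = √(289 - 246) = √43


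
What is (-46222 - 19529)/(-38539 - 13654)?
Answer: 65751/52193 ≈ 1.2598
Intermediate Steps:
(-46222 - 19529)/(-38539 - 13654) = -65751/(-52193) = -65751*(-1/52193) = 65751/52193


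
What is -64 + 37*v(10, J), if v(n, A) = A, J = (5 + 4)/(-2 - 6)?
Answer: -845/8 ≈ -105.63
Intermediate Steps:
J = -9/8 (J = 9/(-8) = 9*(-⅛) = -9/8 ≈ -1.1250)
-64 + 37*v(10, J) = -64 + 37*(-9/8) = -64 - 333/8 = -845/8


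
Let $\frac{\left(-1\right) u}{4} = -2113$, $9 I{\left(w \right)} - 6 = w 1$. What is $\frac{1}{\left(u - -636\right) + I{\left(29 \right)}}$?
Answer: $\frac{9}{81827} \approx 0.00010999$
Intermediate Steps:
$I{\left(w \right)} = \frac{2}{3} + \frac{w}{9}$ ($I{\left(w \right)} = \frac{2}{3} + \frac{w 1}{9} = \frac{2}{3} + \frac{w}{9}$)
$u = 8452$ ($u = \left(-4\right) \left(-2113\right) = 8452$)
$\frac{1}{\left(u - -636\right) + I{\left(29 \right)}} = \frac{1}{\left(8452 - -636\right) + \left(\frac{2}{3} + \frac{1}{9} \cdot 29\right)} = \frac{1}{\left(8452 + 636\right) + \left(\frac{2}{3} + \frac{29}{9}\right)} = \frac{1}{9088 + \frac{35}{9}} = \frac{1}{\frac{81827}{9}} = \frac{9}{81827}$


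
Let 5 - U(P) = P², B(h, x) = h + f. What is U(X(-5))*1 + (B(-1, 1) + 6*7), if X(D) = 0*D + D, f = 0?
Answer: 21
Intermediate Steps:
B(h, x) = h (B(h, x) = h + 0 = h)
X(D) = D (X(D) = 0 + D = D)
U(P) = 5 - P²
U(X(-5))*1 + (B(-1, 1) + 6*7) = (5 - 1*(-5)²)*1 + (-1 + 6*7) = (5 - 1*25)*1 + (-1 + 42) = (5 - 25)*1 + 41 = -20*1 + 41 = -20 + 41 = 21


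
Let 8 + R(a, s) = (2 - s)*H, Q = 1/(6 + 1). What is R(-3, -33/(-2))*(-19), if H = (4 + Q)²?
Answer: 478287/98 ≈ 4880.5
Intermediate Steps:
Q = ⅐ (Q = 1/7 = ⅐ ≈ 0.14286)
H = 841/49 (H = (4 + ⅐)² = (29/7)² = 841/49 ≈ 17.163)
R(a, s) = 1290/49 - 841*s/49 (R(a, s) = -8 + (2 - s)*(841/49) = -8 + (1682/49 - 841*s/49) = 1290/49 - 841*s/49)
R(-3, -33/(-2))*(-19) = (1290/49 - (-27753)/(49*(-2)))*(-19) = (1290/49 - (-27753)*(-1)/(49*2))*(-19) = (1290/49 - 841/49*33/2)*(-19) = (1290/49 - 27753/98)*(-19) = -25173/98*(-19) = 478287/98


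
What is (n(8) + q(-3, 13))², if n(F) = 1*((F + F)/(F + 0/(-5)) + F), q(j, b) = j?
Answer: 49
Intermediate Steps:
n(F) = 2 + F (n(F) = 1*((2*F)/(F + 0*(-⅕)) + F) = 1*((2*F)/(F + 0) + F) = 1*((2*F)/F + F) = 1*(2 + F) = 2 + F)
(n(8) + q(-3, 13))² = ((2 + 8) - 3)² = (10 - 3)² = 7² = 49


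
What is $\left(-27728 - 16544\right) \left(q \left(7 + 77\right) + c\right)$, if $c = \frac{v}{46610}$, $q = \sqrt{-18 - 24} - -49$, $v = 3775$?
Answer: $- \frac{849360688552}{4661} - 3718848 i \sqrt{42} \approx -1.8223 \cdot 10^{8} - 2.4101 \cdot 10^{7} i$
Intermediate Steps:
$q = 49 + i \sqrt{42}$ ($q = \sqrt{-42} + 49 = i \sqrt{42} + 49 = 49 + i \sqrt{42} \approx 49.0 + 6.4807 i$)
$c = \frac{755}{9322}$ ($c = \frac{3775}{46610} = 3775 \cdot \frac{1}{46610} = \frac{755}{9322} \approx 0.080991$)
$\left(-27728 - 16544\right) \left(q \left(7 + 77\right) + c\right) = \left(-27728 - 16544\right) \left(\left(49 + i \sqrt{42}\right) \left(7 + 77\right) + \frac{755}{9322}\right) = - 44272 \left(\left(49 + i \sqrt{42}\right) 84 + \frac{755}{9322}\right) = - 44272 \left(\left(4116 + 84 i \sqrt{42}\right) + \frac{755}{9322}\right) = - 44272 \left(\frac{38370107}{9322} + 84 i \sqrt{42}\right) = - \frac{849360688552}{4661} - 3718848 i \sqrt{42}$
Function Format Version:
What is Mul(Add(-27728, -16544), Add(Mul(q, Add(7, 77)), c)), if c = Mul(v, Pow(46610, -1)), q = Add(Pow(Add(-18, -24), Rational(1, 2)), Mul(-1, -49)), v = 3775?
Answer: Add(Rational(-849360688552, 4661), Mul(-3718848, I, Pow(42, Rational(1, 2)))) ≈ Add(-1.8223e+8, Mul(-2.4101e+7, I))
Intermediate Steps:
q = Add(49, Mul(I, Pow(42, Rational(1, 2)))) (q = Add(Pow(-42, Rational(1, 2)), 49) = Add(Mul(I, Pow(42, Rational(1, 2))), 49) = Add(49, Mul(I, Pow(42, Rational(1, 2)))) ≈ Add(49.000, Mul(6.4807, I)))
c = Rational(755, 9322) (c = Mul(3775, Pow(46610, -1)) = Mul(3775, Rational(1, 46610)) = Rational(755, 9322) ≈ 0.080991)
Mul(Add(-27728, -16544), Add(Mul(q, Add(7, 77)), c)) = Mul(Add(-27728, -16544), Add(Mul(Add(49, Mul(I, Pow(42, Rational(1, 2)))), Add(7, 77)), Rational(755, 9322))) = Mul(-44272, Add(Mul(Add(49, Mul(I, Pow(42, Rational(1, 2)))), 84), Rational(755, 9322))) = Mul(-44272, Add(Add(4116, Mul(84, I, Pow(42, Rational(1, 2)))), Rational(755, 9322))) = Mul(-44272, Add(Rational(38370107, 9322), Mul(84, I, Pow(42, Rational(1, 2))))) = Add(Rational(-849360688552, 4661), Mul(-3718848, I, Pow(42, Rational(1, 2))))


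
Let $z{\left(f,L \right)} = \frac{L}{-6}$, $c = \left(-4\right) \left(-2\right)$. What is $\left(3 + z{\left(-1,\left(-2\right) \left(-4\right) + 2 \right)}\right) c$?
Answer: $\frac{32}{3} \approx 10.667$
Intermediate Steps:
$c = 8$
$z{\left(f,L \right)} = - \frac{L}{6}$ ($z{\left(f,L \right)} = L \left(- \frac{1}{6}\right) = - \frac{L}{6}$)
$\left(3 + z{\left(-1,\left(-2\right) \left(-4\right) + 2 \right)}\right) c = \left(3 - \frac{\left(-2\right) \left(-4\right) + 2}{6}\right) 8 = \left(3 - \frac{8 + 2}{6}\right) 8 = \left(3 - \frac{5}{3}\right) 8 = \frac{4}{3} \cdot 8 = \frac{32}{3}$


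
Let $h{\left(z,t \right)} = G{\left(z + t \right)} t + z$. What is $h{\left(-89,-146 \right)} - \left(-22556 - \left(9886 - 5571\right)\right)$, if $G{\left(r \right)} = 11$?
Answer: $25176$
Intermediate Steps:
$h{\left(z,t \right)} = z + 11 t$ ($h{\left(z,t \right)} = 11 t + z = z + 11 t$)
$h{\left(-89,-146 \right)} - \left(-22556 - \left(9886 - 5571\right)\right) = \left(-89 + 11 \left(-146\right)\right) - \left(-22556 - \left(9886 - 5571\right)\right) = \left(-89 - 1606\right) - \left(-22556 - 4315\right) = -1695 - \left(-22556 - 4315\right) = -1695 - -26871 = -1695 + 26871 = 25176$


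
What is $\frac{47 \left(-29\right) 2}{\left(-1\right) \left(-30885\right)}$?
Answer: $- \frac{94}{1065} \approx -0.088263$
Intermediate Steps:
$\frac{47 \left(-29\right) 2}{\left(-1\right) \left(-30885\right)} = \frac{\left(-1363\right) 2}{30885} = \left(-2726\right) \frac{1}{30885} = - \frac{94}{1065}$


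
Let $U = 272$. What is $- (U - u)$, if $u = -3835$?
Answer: $-4107$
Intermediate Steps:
$- (U - u) = - (272 - -3835) = - (272 + 3835) = \left(-1\right) 4107 = -4107$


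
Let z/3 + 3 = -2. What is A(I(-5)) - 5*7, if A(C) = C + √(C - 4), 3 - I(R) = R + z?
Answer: -12 + √19 ≈ -7.6411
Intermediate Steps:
z = -15 (z = -9 + 3*(-2) = -9 - 6 = -15)
I(R) = 18 - R (I(R) = 3 - (R - 15) = 3 - (-15 + R) = 3 + (15 - R) = 18 - R)
A(C) = C + √(-4 + C)
A(I(-5)) - 5*7 = ((18 - 1*(-5)) + √(-4 + (18 - 1*(-5)))) - 5*7 = ((18 + 5) + √(-4 + (18 + 5))) - 35 = (23 + √(-4 + 23)) - 35 = (23 + √19) - 35 = -12 + √19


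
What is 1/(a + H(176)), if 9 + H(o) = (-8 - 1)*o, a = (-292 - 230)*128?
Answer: -1/68409 ≈ -1.4618e-5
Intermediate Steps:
a = -66816 (a = -522*128 = -66816)
H(o) = -9 - 9*o (H(o) = -9 + (-8 - 1)*o = -9 - 9*o)
1/(a + H(176)) = 1/(-66816 + (-9 - 9*176)) = 1/(-66816 + (-9 - 1584)) = 1/(-66816 - 1593) = 1/(-68409) = -1/68409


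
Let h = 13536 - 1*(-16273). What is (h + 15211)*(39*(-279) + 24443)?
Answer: 610561240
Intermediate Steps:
h = 29809 (h = 13536 + 16273 = 29809)
(h + 15211)*(39*(-279) + 24443) = (29809 + 15211)*(39*(-279) + 24443) = 45020*(-10881 + 24443) = 45020*13562 = 610561240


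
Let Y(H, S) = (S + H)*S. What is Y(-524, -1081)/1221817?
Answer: 1735005/1221817 ≈ 1.4200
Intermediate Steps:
Y(H, S) = S*(H + S) (Y(H, S) = (H + S)*S = S*(H + S))
Y(-524, -1081)/1221817 = -1081*(-524 - 1081)/1221817 = -1081*(-1605)*(1/1221817) = 1735005*(1/1221817) = 1735005/1221817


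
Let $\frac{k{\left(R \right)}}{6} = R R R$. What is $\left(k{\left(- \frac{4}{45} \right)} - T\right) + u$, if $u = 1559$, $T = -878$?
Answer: $\frac{74023747}{30375} \approx 2437.0$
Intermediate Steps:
$k{\left(R \right)} = 6 R^{3}$ ($k{\left(R \right)} = 6 R R R = 6 R^{2} R = 6 R^{3}$)
$\left(k{\left(- \frac{4}{45} \right)} - T\right) + u = \left(6 \left(- \frac{4}{45}\right)^{3} - -878\right) + 1559 = \left(6 \left(\left(-4\right) \frac{1}{45}\right)^{3} + 878\right) + 1559 = \left(6 \left(- \frac{4}{45}\right)^{3} + 878\right) + 1559 = \left(6 \left(- \frac{64}{91125}\right) + 878\right) + 1559 = \left(- \frac{128}{30375} + 878\right) + 1559 = \frac{26669122}{30375} + 1559 = \frac{74023747}{30375}$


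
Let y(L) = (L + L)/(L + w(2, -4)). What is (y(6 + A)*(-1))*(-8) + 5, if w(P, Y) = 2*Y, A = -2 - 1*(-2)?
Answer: -43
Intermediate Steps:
A = 0 (A = -2 + 2 = 0)
y(L) = 2*L/(-8 + L) (y(L) = (L + L)/(L + 2*(-4)) = (2*L)/(L - 8) = (2*L)/(-8 + L) = 2*L/(-8 + L))
(y(6 + A)*(-1))*(-8) + 5 = ((2*(6 + 0)/(-8 + (6 + 0)))*(-1))*(-8) + 5 = ((2*6/(-8 + 6))*(-1))*(-8) + 5 = ((2*6/(-2))*(-1))*(-8) + 5 = ((2*6*(-1/2))*(-1))*(-8) + 5 = -6*(-1)*(-8) + 5 = 6*(-8) + 5 = -48 + 5 = -43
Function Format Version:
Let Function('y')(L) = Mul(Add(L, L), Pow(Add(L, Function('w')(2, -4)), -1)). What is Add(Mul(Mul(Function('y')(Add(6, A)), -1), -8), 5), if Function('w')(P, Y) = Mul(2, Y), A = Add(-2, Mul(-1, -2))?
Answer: -43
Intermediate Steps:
A = 0 (A = Add(-2, 2) = 0)
Function('y')(L) = Mul(2, L, Pow(Add(-8, L), -1)) (Function('y')(L) = Mul(Add(L, L), Pow(Add(L, Mul(2, -4)), -1)) = Mul(Mul(2, L), Pow(Add(L, -8), -1)) = Mul(Mul(2, L), Pow(Add(-8, L), -1)) = Mul(2, L, Pow(Add(-8, L), -1)))
Add(Mul(Mul(Function('y')(Add(6, A)), -1), -8), 5) = Add(Mul(Mul(Mul(2, Add(6, 0), Pow(Add(-8, Add(6, 0)), -1)), -1), -8), 5) = Add(Mul(Mul(Mul(2, 6, Pow(Add(-8, 6), -1)), -1), -8), 5) = Add(Mul(Mul(Mul(2, 6, Pow(-2, -1)), -1), -8), 5) = Add(Mul(Mul(Mul(2, 6, Rational(-1, 2)), -1), -8), 5) = Add(Mul(Mul(-6, -1), -8), 5) = Add(Mul(6, -8), 5) = Add(-48, 5) = -43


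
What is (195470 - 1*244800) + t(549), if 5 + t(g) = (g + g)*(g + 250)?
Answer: 827967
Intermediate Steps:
t(g) = -5 + 2*g*(250 + g) (t(g) = -5 + (g + g)*(g + 250) = -5 + (2*g)*(250 + g) = -5 + 2*g*(250 + g))
(195470 - 1*244800) + t(549) = (195470 - 1*244800) + (-5 + 2*549² + 500*549) = (195470 - 244800) + (-5 + 2*301401 + 274500) = -49330 + (-5 + 602802 + 274500) = -49330 + 877297 = 827967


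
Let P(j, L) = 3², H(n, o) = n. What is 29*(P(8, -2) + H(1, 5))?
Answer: 290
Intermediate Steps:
P(j, L) = 9
29*(P(8, -2) + H(1, 5)) = 29*(9 + 1) = 29*10 = 290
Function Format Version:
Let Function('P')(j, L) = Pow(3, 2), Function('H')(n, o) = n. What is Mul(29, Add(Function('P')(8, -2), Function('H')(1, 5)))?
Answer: 290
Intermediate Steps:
Function('P')(j, L) = 9
Mul(29, Add(Function('P')(8, -2), Function('H')(1, 5))) = Mul(29, Add(9, 1)) = Mul(29, 10) = 290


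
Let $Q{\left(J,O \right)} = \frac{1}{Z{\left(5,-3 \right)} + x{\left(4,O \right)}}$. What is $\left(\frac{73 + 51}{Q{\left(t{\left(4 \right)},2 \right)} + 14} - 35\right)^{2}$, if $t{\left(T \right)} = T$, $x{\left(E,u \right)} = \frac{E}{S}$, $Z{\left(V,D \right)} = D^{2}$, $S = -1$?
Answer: $\frac{3478225}{5041} \approx 689.99$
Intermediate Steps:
$x{\left(E,u \right)} = - E$ ($x{\left(E,u \right)} = \frac{E}{-1} = E \left(-1\right) = - E$)
$Q{\left(J,O \right)} = \frac{1}{5}$ ($Q{\left(J,O \right)} = \frac{1}{\left(-3\right)^{2} - 4} = \frac{1}{9 - 4} = \frac{1}{5}$)
$\left(\frac{73 + 51}{Q{\left(t{\left(4 \right)},2 \right)} + 14} - 35\right)^{2} = \left(\frac{73 + 51}{\frac{1}{5} + 14} - 35\right)^{2} = \left(\frac{124}{\frac{71}{5}} - 35\right)^{2} = \left(124 \cdot \frac{5}{71} - 35\right)^{2} = \left(\frac{620}{71} - 35\right)^{2} = \left(- \frac{1865}{71}\right)^{2} = \frac{3478225}{5041}$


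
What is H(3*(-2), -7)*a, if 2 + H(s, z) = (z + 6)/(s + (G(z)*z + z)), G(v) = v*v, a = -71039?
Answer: 50508729/356 ≈ 1.4188e+5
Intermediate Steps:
G(v) = v**2
H(s, z) = -2 + (6 + z)/(s + z + z**3) (H(s, z) = -2 + (z + 6)/(s + (z**2*z + z)) = -2 + (6 + z)/(s + (z**3 + z)) = -2 + (6 + z)/(s + (z + z**3)) = -2 + (6 + z)/(s + z + z**3))
H(3*(-2), -7)*a = ((6 - 1*(-7) - 6*(-2) - 2*(-7)**3)/(3*(-2) - 7 + (-7)**3))*(-71039) = ((6 + 7 - 2*(-6) - 2*(-343))/(-6 - 7 - 343))*(-71039) = ((6 + 7 + 12 + 686)/(-356))*(-71039) = -1/356*711*(-71039) = -711/356*(-71039) = 50508729/356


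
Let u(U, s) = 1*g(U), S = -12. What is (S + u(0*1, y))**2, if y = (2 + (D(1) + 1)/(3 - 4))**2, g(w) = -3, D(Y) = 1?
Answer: 225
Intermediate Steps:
y = 0 (y = (2 + (1 + 1)/(3 - 4))**2 = (2 + 2/(-1))**2 = (2 + 2*(-1))**2 = (2 - 2)**2 = 0**2 = 0)
u(U, s) = -3 (u(U, s) = 1*(-3) = -3)
(S + u(0*1, y))**2 = (-12 - 3)**2 = (-15)**2 = 225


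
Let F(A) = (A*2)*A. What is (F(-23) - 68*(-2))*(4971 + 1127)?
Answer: 7281012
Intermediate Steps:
F(A) = 2*A² (F(A) = (2*A)*A = 2*A²)
(F(-23) - 68*(-2))*(4971 + 1127) = (2*(-23)² - 68*(-2))*(4971 + 1127) = (2*529 + 136)*6098 = (1058 + 136)*6098 = 1194*6098 = 7281012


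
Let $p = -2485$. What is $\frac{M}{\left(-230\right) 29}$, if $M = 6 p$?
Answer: $\frac{1491}{667} \approx 2.2354$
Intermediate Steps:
$M = -14910$ ($M = 6 \left(-2485\right) = -14910$)
$\frac{M}{\left(-230\right) 29} = - \frac{14910}{\left(-230\right) 29} = - \frac{14910}{-6670} = \left(-14910\right) \left(- \frac{1}{6670}\right) = \frac{1491}{667}$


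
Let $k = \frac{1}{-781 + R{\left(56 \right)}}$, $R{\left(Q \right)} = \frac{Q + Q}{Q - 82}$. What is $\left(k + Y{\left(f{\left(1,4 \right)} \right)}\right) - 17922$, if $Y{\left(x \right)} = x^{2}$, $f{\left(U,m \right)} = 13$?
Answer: $- \frac{181240390}{10209} \approx -17753.0$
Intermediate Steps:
$R{\left(Q \right)} = \frac{2 Q}{-82 + Q}$
$k = - \frac{13}{10209}$ ($k = \frac{1}{-781 + 2 \cdot 56 \frac{1}{-82 + 56}} = \frac{1}{-781 + 2 \cdot 56 \frac{1}{-26}} = \frac{1}{-781 + 2 \cdot 56 \left(- \frac{1}{26}\right)} = \frac{1}{-781 - \frac{56}{13}} = \frac{1}{- \frac{10209}{13}} = - \frac{13}{10209} \approx -0.0012734$)
$\left(k + Y{\left(f{\left(1,4 \right)} \right)}\right) - 17922 = \left(- \frac{13}{10209} + 13^{2}\right) - 17922 = \left(- \frac{13}{10209} + 169\right) - 17922 = \frac{1725308}{10209} - 17922 = - \frac{181240390}{10209}$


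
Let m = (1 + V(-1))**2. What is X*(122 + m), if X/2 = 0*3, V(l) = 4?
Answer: 0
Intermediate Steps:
X = 0 (X = 2*(0*3) = 2*0 = 0)
m = 25 (m = (1 + 4)**2 = 5**2 = 25)
X*(122 + m) = 0*(122 + 25) = 0*147 = 0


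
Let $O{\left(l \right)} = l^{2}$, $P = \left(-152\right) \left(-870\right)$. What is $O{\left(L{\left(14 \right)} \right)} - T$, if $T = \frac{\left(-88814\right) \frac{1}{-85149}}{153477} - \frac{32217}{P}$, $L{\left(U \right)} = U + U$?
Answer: $\frac{451767966007216387}{576055648257840} \approx 784.24$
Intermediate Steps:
$P = 132240$
$L{\left(U \right)} = 2 U$
$T = - \frac{140337773069827}{576055648257840}$ ($T = \frac{\left(-88814\right) \frac{1}{-85149}}{153477} - \frac{32217}{132240} = \left(-88814\right) \left(- \frac{1}{85149}\right) \frac{1}{153477} - \frac{10739}{44080} = \frac{88814}{85149} \cdot \frac{1}{153477} - \frac{10739}{44080} = \frac{88814}{13068413073} - \frac{10739}{44080} = - \frac{140337773069827}{576055648257840} \approx -0.24362$)
$O{\left(L{\left(14 \right)} \right)} - T = \left(2 \cdot 14\right)^{2} - - \frac{140337773069827}{576055648257840} = 28^{2} + \frac{140337773069827}{576055648257840} = 784 + \frac{140337773069827}{576055648257840} = \frac{451767966007216387}{576055648257840}$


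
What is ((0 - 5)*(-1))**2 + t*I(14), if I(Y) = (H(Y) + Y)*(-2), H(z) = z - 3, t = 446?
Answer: -22275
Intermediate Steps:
H(z) = -3 + z
I(Y) = 6 - 4*Y (I(Y) = ((-3 + Y) + Y)*(-2) = (-3 + 2*Y)*(-2) = 6 - 4*Y)
((0 - 5)*(-1))**2 + t*I(14) = ((0 - 5)*(-1))**2 + 446*(6 - 4*14) = (-5*(-1))**2 + 446*(6 - 56) = 5**2 + 446*(-50) = 25 - 22300 = -22275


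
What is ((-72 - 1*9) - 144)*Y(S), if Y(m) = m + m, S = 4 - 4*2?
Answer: 1800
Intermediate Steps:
S = -4 (S = 4 - 8 = -4)
Y(m) = 2*m
((-72 - 1*9) - 144)*Y(S) = ((-72 - 1*9) - 144)*(2*(-4)) = ((-72 - 9) - 144)*(-8) = (-81 - 144)*(-8) = -225*(-8) = 1800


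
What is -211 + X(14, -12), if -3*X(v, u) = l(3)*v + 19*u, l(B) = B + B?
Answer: -163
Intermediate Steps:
l(B) = 2*B
X(v, u) = -2*v - 19*u/3 (X(v, u) = -((2*3)*v + 19*u)/3 = -(6*v + 19*u)/3 = -2*v - 19*u/3)
-211 + X(14, -12) = -211 + (-2*14 - 19/3*(-12)) = -211 + (-28 + 76) = -211 + 48 = -163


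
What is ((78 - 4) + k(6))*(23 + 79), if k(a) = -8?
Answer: 6732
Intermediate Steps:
((78 - 4) + k(6))*(23 + 79) = ((78 - 4) - 8)*(23 + 79) = (74 - 8)*102 = 66*102 = 6732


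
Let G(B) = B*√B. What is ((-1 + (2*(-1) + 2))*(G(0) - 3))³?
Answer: 27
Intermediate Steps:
G(B) = B^(3/2)
((-1 + (2*(-1) + 2))*(G(0) - 3))³ = ((-1 + (2*(-1) + 2))*(0^(3/2) - 3))³ = ((-1 + (-2 + 2))*(0 - 3))³ = ((-1 + 0)*(-3))³ = (-1*(-3))³ = 3³ = 27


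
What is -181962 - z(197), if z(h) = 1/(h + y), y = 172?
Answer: -67143979/369 ≈ -1.8196e+5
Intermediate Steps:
z(h) = 1/(172 + h) (z(h) = 1/(h + 172) = 1/(172 + h))
-181962 - z(197) = -181962 - 1/(172 + 197) = -181962 - 1/369 = -67143979/369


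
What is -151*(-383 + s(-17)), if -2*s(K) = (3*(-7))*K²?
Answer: -800753/2 ≈ -4.0038e+5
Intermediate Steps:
s(K) = 21*K²/2 (s(K) = -3*(-7)*K²/2 = -(-21)*K²/2 = 21*K²/2)
-151*(-383 + s(-17)) = -151*(-383 + (21/2)*(-17)²) = -151*(-383 + (21/2)*289) = -151*(-383 + 6069/2) = -151*5303/2 = -800753/2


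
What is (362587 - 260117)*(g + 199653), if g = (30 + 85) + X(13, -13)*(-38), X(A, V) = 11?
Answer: 20427394500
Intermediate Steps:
g = -303 (g = (30 + 85) + 11*(-38) = 115 - 418 = -303)
(362587 - 260117)*(g + 199653) = (362587 - 260117)*(-303 + 199653) = 102470*199350 = 20427394500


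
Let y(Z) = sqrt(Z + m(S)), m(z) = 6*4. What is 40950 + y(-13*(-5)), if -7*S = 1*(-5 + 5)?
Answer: 40950 + sqrt(89) ≈ 40959.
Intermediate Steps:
S = 0 (S = -(-5 + 5)/7 = -0/7 = -1/7*0 = 0)
m(z) = 24
y(Z) = sqrt(24 + Z) (y(Z) = sqrt(Z + 24) = sqrt(24 + Z))
40950 + y(-13*(-5)) = 40950 + sqrt(24 - 13*(-5)) = 40950 + sqrt(24 + 65) = 40950 + sqrt(89)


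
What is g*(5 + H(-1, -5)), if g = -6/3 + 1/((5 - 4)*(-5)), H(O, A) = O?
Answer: -44/5 ≈ -8.8000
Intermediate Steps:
g = -11/5 (g = -6*1/3 - 1/5/1 = -2 + 1*(-1/5) = -2 - 1/5 = -11/5 ≈ -2.2000)
g*(5 + H(-1, -5)) = -11*(5 - 1)/5 = -11/5*4 = -44/5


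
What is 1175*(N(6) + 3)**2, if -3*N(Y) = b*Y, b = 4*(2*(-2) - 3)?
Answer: 4090175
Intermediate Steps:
b = -28 (b = 4*(-4 - 3) = 4*(-7) = -28)
N(Y) = 28*Y/3 (N(Y) = -(-28)*Y/3 = 28*Y/3)
1175*(N(6) + 3)**2 = 1175*((28/3)*6 + 3)**2 = 1175*(56 + 3)**2 = 1175*59**2 = 1175*3481 = 4090175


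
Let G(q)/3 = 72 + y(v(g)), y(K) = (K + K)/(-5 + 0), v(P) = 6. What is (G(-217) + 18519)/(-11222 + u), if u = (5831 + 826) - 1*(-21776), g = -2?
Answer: 31213/28685 ≈ 1.0881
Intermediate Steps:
y(K) = -2*K/5 (y(K) = (2*K)/(-5) = (2*K)*(-⅕) = -2*K/5)
G(q) = 1044/5 (G(q) = 3*(72 - ⅖*6) = 3*(72 - 12/5) = 3*(348/5) = 1044/5)
u = 28433 (u = 6657 + 21776 = 28433)
(G(-217) + 18519)/(-11222 + u) = (1044/5 + 18519)/(-11222 + 28433) = (93639/5)/17211 = (93639/5)*(1/17211) = 31213/28685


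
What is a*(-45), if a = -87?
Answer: 3915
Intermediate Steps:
a*(-45) = -87*(-45) = 3915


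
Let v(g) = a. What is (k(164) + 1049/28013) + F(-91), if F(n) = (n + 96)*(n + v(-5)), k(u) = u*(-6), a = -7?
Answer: -41290113/28013 ≈ -1474.0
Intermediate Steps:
v(g) = -7
k(u) = -6*u
F(n) = (-7 + n)*(96 + n) (F(n) = (n + 96)*(n - 7) = (96 + n)*(-7 + n) = (-7 + n)*(96 + n))
(k(164) + 1049/28013) + F(-91) = (-6*164 + 1049/28013) + (-672 + (-91)² + 89*(-91)) = (-984 + 1049*(1/28013)) + (-672 + 8281 - 8099) = (-984 + 1049/28013) - 490 = -27563743/28013 - 490 = -41290113/28013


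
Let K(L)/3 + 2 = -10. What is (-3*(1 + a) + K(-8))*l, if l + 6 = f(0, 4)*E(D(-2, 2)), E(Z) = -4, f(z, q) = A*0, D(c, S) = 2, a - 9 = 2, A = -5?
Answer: 432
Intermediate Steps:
K(L) = -36 (K(L) = -6 + 3*(-10) = -6 - 30 = -36)
a = 11 (a = 9 + 2 = 11)
f(z, q) = 0 (f(z, q) = -5*0 = 0)
l = -6 (l = -6 + 0*(-4) = -6 + 0 = -6)
(-3*(1 + a) + K(-8))*l = (-3*(1 + 11) - 36)*(-6) = (-3*12 - 36)*(-6) = (-36 - 36)*(-6) = -72*(-6) = 432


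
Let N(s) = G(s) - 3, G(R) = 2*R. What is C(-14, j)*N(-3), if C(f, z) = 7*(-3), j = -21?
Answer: 189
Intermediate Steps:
C(f, z) = -21
N(s) = -3 + 2*s (N(s) = 2*s - 3 = -3 + 2*s)
C(-14, j)*N(-3) = -21*(-3 + 2*(-3)) = -21*(-3 - 6) = -21*(-9) = 189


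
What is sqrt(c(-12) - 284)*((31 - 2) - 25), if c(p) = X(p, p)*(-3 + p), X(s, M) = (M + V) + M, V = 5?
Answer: 4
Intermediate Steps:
X(s, M) = 5 + 2*M (X(s, M) = (M + 5) + M = (5 + M) + M = 5 + 2*M)
c(p) = (-3 + p)*(5 + 2*p) (c(p) = (5 + 2*p)*(-3 + p) = (-3 + p)*(5 + 2*p))
sqrt(c(-12) - 284)*((31 - 2) - 25) = sqrt((-3 - 12)*(5 + 2*(-12)) - 284)*((31 - 2) - 25) = sqrt(-15*(5 - 24) - 284)*(29 - 25) = sqrt(-15*(-19) - 284)*4 = sqrt(285 - 284)*4 = sqrt(1)*4 = 1*4 = 4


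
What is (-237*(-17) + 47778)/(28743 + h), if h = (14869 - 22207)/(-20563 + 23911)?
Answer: 4129758/2291053 ≈ 1.8026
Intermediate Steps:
h = -1223/558 (h = -7338/3348 = -7338*1/3348 = -1223/558 ≈ -2.1918)
(-237*(-17) + 47778)/(28743 + h) = (-237*(-17) + 47778)/(28743 - 1223/558) = (4029 + 47778)/(16037371/558) = 51807*(558/16037371) = 4129758/2291053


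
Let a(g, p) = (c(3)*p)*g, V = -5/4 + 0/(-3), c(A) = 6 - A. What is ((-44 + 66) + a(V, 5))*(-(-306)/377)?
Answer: 153/58 ≈ 2.6379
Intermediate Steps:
V = -5/4 (V = -5*¼ + 0*(-⅓) = -5/4 + 0 = -5/4 ≈ -1.2500)
a(g, p) = 3*g*p (a(g, p) = ((6 - 1*3)*p)*g = ((6 - 3)*p)*g = (3*p)*g = 3*g*p)
((-44 + 66) + a(V, 5))*(-(-306)/377) = ((-44 + 66) + 3*(-5/4)*5)*(-(-306)/377) = (22 - 75/4)*(-(-306)/377) = 13*(-1*(-306/377))/4 = (13/4)*(306/377) = 153/58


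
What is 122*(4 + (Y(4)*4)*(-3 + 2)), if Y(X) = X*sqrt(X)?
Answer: -3416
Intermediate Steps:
Y(X) = X**(3/2)
122*(4 + (Y(4)*4)*(-3 + 2)) = 122*(4 + (4**(3/2)*4)*(-3 + 2)) = 122*(4 + (8*4)*(-1)) = 122*(4 + 32*(-1)) = 122*(4 - 32) = 122*(-28) = -3416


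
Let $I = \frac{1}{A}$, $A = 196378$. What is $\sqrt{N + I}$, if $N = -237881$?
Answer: $\frac{i \sqrt{54282359409754}}{15106} \approx 487.73 i$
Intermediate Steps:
$I = \frac{1}{196378} \approx 5.0922 \cdot 10^{-6}$
$\sqrt{N + I} = \sqrt{-237881 + \frac{1}{196378}} = \sqrt{- \frac{46714595017}{196378}} = \frac{i \sqrt{54282359409754}}{15106}$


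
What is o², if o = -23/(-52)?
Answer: 529/2704 ≈ 0.19564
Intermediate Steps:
o = 23/52 (o = -23*(-1/52) = 23/52 ≈ 0.44231)
o² = (23/52)² = 529/2704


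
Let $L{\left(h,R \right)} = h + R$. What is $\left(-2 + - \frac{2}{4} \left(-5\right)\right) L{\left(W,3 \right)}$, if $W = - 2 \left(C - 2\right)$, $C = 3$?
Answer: $\frac{1}{2} \approx 0.5$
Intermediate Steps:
$W = -2$ ($W = - 2 \left(3 - 2\right) = \left(-2\right) 1 = -2$)
$L{\left(h,R \right)} = R + h$
$\left(-2 + - \frac{2}{4} \left(-5\right)\right) L{\left(W,3 \right)} = \left(-2 + - \frac{2}{4} \left(-5\right)\right) \left(3 - 2\right) = \left(-2 + \left(-2\right) \frac{1}{4} \left(-5\right)\right) 1 = \left(-2 - - \frac{5}{2}\right) 1 = \left(-2 + \frac{5}{2}\right) 1 = \frac{1}{2} \cdot 1 = \frac{1}{2}$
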